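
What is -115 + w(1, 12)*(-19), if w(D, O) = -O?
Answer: 113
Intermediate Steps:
-115 + w(1, 12)*(-19) = -115 - 1*12*(-19) = -115 - 12*(-19) = -115 + 228 = 113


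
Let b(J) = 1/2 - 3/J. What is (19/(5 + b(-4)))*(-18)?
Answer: -1368/25 ≈ -54.720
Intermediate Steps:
b(J) = 1/2 - 3/J (b(J) = 1*(1/2) - 3/J = 1/2 - 3/J)
(19/(5 + b(-4)))*(-18) = (19/(5 + (1/2)*(-6 - 4)/(-4)))*(-18) = (19/(5 + (1/2)*(-1/4)*(-10)))*(-18) = (19/(5 + 5/4))*(-18) = (19/(25/4))*(-18) = ((4/25)*19)*(-18) = (76/25)*(-18) = -1368/25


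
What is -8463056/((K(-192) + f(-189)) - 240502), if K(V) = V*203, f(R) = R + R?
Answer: 528941/17491 ≈ 30.241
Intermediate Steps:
f(R) = 2*R
K(V) = 203*V
-8463056/((K(-192) + f(-189)) - 240502) = -8463056/((203*(-192) + 2*(-189)) - 240502) = -8463056/((-38976 - 378) - 240502) = -8463056/(-39354 - 240502) = -8463056/(-279856) = -8463056*(-1/279856) = 528941/17491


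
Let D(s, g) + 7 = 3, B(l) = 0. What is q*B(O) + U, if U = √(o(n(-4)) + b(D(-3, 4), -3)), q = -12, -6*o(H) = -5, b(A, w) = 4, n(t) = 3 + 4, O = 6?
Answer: √174/6 ≈ 2.1985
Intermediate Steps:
n(t) = 7
D(s, g) = -4 (D(s, g) = -7 + 3 = -4)
o(H) = ⅚ (o(H) = -⅙*(-5) = ⅚)
U = √174/6 (U = √(⅚ + 4) = √(29/6) = √174/6 ≈ 2.1985)
q*B(O) + U = -12*0 + √174/6 = 0 + √174/6 = √174/6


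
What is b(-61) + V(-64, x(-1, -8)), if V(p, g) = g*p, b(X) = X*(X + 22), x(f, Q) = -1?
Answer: 2443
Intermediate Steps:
b(X) = X*(22 + X)
b(-61) + V(-64, x(-1, -8)) = -61*(22 - 61) - 1*(-64) = -61*(-39) + 64 = 2379 + 64 = 2443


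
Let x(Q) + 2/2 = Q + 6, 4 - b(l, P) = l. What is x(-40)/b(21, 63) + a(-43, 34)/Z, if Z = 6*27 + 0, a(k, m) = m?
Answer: 3124/1377 ≈ 2.2687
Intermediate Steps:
b(l, P) = 4 - l
x(Q) = 5 + Q (x(Q) = -1 + (Q + 6) = -1 + (6 + Q) = 5 + Q)
Z = 162 (Z = 162 + 0 = 162)
x(-40)/b(21, 63) + a(-43, 34)/Z = (5 - 40)/(4 - 1*21) + 34/162 = -35/(4 - 21) + 34*(1/162) = -35/(-17) + 17/81 = -35*(-1/17) + 17/81 = 35/17 + 17/81 = 3124/1377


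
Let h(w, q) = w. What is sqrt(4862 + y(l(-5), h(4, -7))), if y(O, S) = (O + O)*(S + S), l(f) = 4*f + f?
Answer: sqrt(4462) ≈ 66.798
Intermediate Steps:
l(f) = 5*f
y(O, S) = 4*O*S (y(O, S) = (2*O)*(2*S) = 4*O*S)
sqrt(4862 + y(l(-5), h(4, -7))) = sqrt(4862 + 4*(5*(-5))*4) = sqrt(4862 + 4*(-25)*4) = sqrt(4862 - 400) = sqrt(4462)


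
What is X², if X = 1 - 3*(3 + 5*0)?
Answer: 64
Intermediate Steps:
X = -8 (X = 1 - 3*(3 + 0) = 1 - 3*3 = 1 - 9 = -8)
X² = (-8)² = 64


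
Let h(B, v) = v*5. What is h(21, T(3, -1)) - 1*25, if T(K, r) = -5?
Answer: -50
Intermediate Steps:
h(B, v) = 5*v
h(21, T(3, -1)) - 1*25 = 5*(-5) - 1*25 = -25 - 25 = -50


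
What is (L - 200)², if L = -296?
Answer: 246016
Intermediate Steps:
(L - 200)² = (-296 - 200)² = (-496)² = 246016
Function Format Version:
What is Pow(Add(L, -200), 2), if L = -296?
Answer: 246016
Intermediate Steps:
Pow(Add(L, -200), 2) = Pow(Add(-296, -200), 2) = Pow(-496, 2) = 246016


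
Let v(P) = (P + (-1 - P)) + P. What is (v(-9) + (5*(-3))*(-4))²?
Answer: 2500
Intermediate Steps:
v(P) = -1 + P
(v(-9) + (5*(-3))*(-4))² = ((-1 - 9) + (5*(-3))*(-4))² = (-10 - 15*(-4))² = (-10 + 60)² = 50² = 2500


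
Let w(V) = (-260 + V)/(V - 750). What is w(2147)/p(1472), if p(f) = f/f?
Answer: 1887/1397 ≈ 1.3508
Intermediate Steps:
w(V) = (-260 + V)/(-750 + V)
p(f) = 1
w(2147)/p(1472) = ((-260 + 2147)/(-750 + 2147))/1 = (1887/1397)*1 = 1887/1397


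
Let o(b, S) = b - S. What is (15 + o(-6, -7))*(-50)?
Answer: -800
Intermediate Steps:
(15 + o(-6, -7))*(-50) = (15 + (-6 - 1*(-7)))*(-50) = (15 + (-6 + 7))*(-50) = (15 + 1)*(-50) = 16*(-50) = -800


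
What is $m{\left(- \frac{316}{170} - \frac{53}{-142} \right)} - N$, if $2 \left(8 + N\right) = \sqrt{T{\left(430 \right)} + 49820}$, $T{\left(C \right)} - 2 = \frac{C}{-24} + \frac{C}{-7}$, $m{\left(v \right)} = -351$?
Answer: $-343 - \frac{\sqrt{87746043}}{84} \approx -454.52$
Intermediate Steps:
$T{\left(C \right)} = 2 - \frac{31 C}{168}$ ($T{\left(C \right)} = 2 + \left(\frac{C}{-24} + \frac{C}{-7}\right) = 2 + \left(C \left(- \frac{1}{24}\right) + C \left(- \frac{1}{7}\right)\right) = 2 - \frac{31 C}{168}$)
$N = -8 + \frac{\sqrt{87746043}}{84}$ ($N = -8 + \frac{\sqrt{\left(2 - \frac{6665}{84}\right) + 49820}}{2} = -8 + \frac{\sqrt{- \frac{6497}{84} + 49820}}{2} = -8 + \frac{\sqrt{\frac{4178383}{84}}}{2} = -8 + \frac{\frac{1}{42} \sqrt{87746043}}{2} = -8 + \frac{\sqrt{87746043}}{84} \approx 103.52$)
$m{\left(- \frac{316}{170} - \frac{53}{-142} \right)} - N = -351 - \left(-8 + \frac{\sqrt{87746043}}{84}\right) = -351 + \left(8 - \frac{\sqrt{87746043}}{84}\right) = -343 - \frac{\sqrt{87746043}}{84}$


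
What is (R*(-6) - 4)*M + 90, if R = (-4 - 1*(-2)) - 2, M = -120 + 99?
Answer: -330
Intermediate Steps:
M = -21
R = -4 (R = (-4 + 2) - 2 = -2 - 2 = -4)
(R*(-6) - 4)*M + 90 = (-4*(-6) - 4)*(-21) + 90 = (24 - 4)*(-21) + 90 = 20*(-21) + 90 = -420 + 90 = -330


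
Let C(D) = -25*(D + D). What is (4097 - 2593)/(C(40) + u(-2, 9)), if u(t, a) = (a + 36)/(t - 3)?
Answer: -1504/2009 ≈ -0.74863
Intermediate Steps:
C(D) = -50*D
u(t, a) = (36 + a)/(-3 + t)
(4097 - 2593)/(C(40) + u(-2, 9)) = (4097 - 2593)/(-50*40 + (36 + 9)/(-3 - 2)) = 1504/(-2000 + 45/(-5)) = 1504/(-2000 - ⅕*45) = 1504/(-2000 - 9) = 1504/(-2009) = 1504*(-1/2009) = -1504/2009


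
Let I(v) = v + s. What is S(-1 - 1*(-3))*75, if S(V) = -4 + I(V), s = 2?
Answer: 0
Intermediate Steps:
I(v) = 2 + v (I(v) = v + 2 = 2 + v)
S(V) = -2 + V (S(V) = -4 + (2 + V) = -2 + V)
S(-1 - 1*(-3))*75 = (-2 + (-1 - 1*(-3)))*75 = (-2 + (-1 + 3))*75 = (-2 + 2)*75 = 0*75 = 0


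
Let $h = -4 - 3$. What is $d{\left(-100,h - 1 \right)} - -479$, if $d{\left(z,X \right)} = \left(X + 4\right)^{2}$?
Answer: $495$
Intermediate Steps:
$h = -7$
$d{\left(z,X \right)} = \left(4 + X\right)^{2}$
$d{\left(-100,h - 1 \right)} - -479 = \left(4 - 8\right)^{2} - -479 = \left(4 - 8\right)^{2} + 479 = \left(-4\right)^{2} + 479 = 16 + 479 = 495$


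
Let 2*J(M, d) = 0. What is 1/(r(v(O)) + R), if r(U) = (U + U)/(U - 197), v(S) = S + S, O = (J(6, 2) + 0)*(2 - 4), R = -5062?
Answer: -1/5062 ≈ -0.00019755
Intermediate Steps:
J(M, d) = 0 (J(M, d) = (½)*0 = 0)
O = 0 (O = (0 + 0)*(2 - 4) = 0*(-2) = 0)
v(S) = 2*S
r(U) = 2*U/(-197 + U) (r(U) = (2*U)/(-197 + U) = 2*U/(-197 + U))
1/(r(v(O)) + R) = 1/(2*(2*0)/(-197 + 2*0) - 5062) = 1/(2*0/(-197 + 0) - 5062) = 1/(2*0/(-197) - 5062) = 1/(2*0*(-1/197) - 5062) = 1/(0 - 5062) = 1/(-5062) = -1/5062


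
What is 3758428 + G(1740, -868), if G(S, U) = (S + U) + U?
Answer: 3758432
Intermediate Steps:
G(S, U) = S + 2*U
3758428 + G(1740, -868) = 3758428 + (1740 + 2*(-868)) = 3758428 + (1740 - 1736) = 3758428 + 4 = 3758432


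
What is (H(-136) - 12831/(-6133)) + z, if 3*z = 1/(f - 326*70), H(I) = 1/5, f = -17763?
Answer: 8557463047/3733433085 ≈ 2.2921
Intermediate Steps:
H(I) = ⅕
z = -1/121749 (z = 1/(3*(-17763 - 326*70)) = 1/(3*(-17763 - 22820)) = (⅓)/(-40583) = (⅓)*(-1/40583) = -1/121749 ≈ -8.2136e-6)
(H(-136) - 12831/(-6133)) + z = (⅕ - 12831/(-6133)) - 1/121749 = (⅕ - 12831*(-1)/6133) - 1/121749 = (⅕ - 1*(-12831/6133)) - 1/121749 = (⅕ + 12831/6133) - 1/121749 = 70288/30665 - 1/121749 = 8557463047/3733433085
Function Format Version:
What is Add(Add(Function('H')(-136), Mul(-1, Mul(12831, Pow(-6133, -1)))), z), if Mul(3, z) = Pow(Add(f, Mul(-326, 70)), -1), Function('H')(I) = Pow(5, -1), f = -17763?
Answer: Rational(8557463047, 3733433085) ≈ 2.2921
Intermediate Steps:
Function('H')(I) = Rational(1, 5)
z = Rational(-1, 121749) (z = Mul(Rational(1, 3), Pow(Add(-17763, Mul(-326, 70)), -1)) = Mul(Rational(1, 3), Pow(Add(-17763, -22820), -1)) = Mul(Rational(1, 3), Pow(-40583, -1)) = Mul(Rational(1, 3), Rational(-1, 40583)) = Rational(-1, 121749) ≈ -8.2136e-6)
Add(Add(Function('H')(-136), Mul(-1, Mul(12831, Pow(-6133, -1)))), z) = Add(Add(Rational(1, 5), Mul(-1, Mul(12831, Pow(-6133, -1)))), Rational(-1, 121749)) = Add(Add(Rational(1, 5), Mul(-1, Mul(12831, Rational(-1, 6133)))), Rational(-1, 121749)) = Add(Add(Rational(1, 5), Mul(-1, Rational(-12831, 6133))), Rational(-1, 121749)) = Add(Add(Rational(1, 5), Rational(12831, 6133)), Rational(-1, 121749)) = Add(Rational(70288, 30665), Rational(-1, 121749)) = Rational(8557463047, 3733433085)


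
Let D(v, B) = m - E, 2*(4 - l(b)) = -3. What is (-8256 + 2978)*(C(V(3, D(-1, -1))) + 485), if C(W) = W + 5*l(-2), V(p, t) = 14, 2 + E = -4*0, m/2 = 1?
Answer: -2778867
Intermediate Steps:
m = 2 (m = 2*1 = 2)
l(b) = 11/2 (l(b) = 4 - 1/2*(-3) = 4 + 3/2 = 11/2)
E = -2 (E = -2 - 4*0 = -2 + 0 = -2)
D(v, B) = 4 (D(v, B) = 2 - 1*(-2) = 2 + 2 = 4)
C(W) = 55/2 + W (C(W) = W + 5*(11/2) = W + 55/2 = 55/2 + W)
(-8256 + 2978)*(C(V(3, D(-1, -1))) + 485) = (-8256 + 2978)*((55/2 + 14) + 485) = -5278*(83/2 + 485) = -5278*1053/2 = -2778867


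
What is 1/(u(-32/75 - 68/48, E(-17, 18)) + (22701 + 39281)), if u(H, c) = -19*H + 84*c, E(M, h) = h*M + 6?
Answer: 300/11045107 ≈ 2.7161e-5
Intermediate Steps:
E(M, h) = 6 + M*h (E(M, h) = M*h + 6 = 6 + M*h)
1/(u(-32/75 - 68/48, E(-17, 18)) + (22701 + 39281)) = 1/((-19*(-32/75 - 68/48) + 84*(6 - 17*18)) + (22701 + 39281)) = 1/((-19*(-32*1/75 - 68*1/48) + 84*(6 - 306)) + 61982) = 1/((-19*(-32/75 - 17/12) + 84*(-300)) + 61982) = 1/((-19*(-553/300) - 25200) + 61982) = 1/((10507/300 - 25200) + 61982) = 1/(-7549493/300 + 61982) = 1/(11045107/300) = 300/11045107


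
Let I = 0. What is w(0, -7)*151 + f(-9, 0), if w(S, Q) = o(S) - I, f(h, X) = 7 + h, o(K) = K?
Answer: -2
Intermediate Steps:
w(S, Q) = S (w(S, Q) = S - 1*0 = S + 0 = S)
w(0, -7)*151 + f(-9, 0) = 0*151 + (7 - 9) = 0 - 2 = -2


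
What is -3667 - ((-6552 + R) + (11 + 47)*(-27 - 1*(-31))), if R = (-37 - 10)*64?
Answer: 5661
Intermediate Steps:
R = -3008 (R = -47*64 = -3008)
-3667 - ((-6552 + R) + (11 + 47)*(-27 - 1*(-31))) = -3667 - ((-6552 - 3008) + (11 + 47)*(-27 - 1*(-31))) = -3667 - (-9560 + 58*(-27 + 31)) = -3667 - (-9560 + 58*4) = -3667 - (-9560 + 232) = -3667 - 1*(-9328) = -3667 + 9328 = 5661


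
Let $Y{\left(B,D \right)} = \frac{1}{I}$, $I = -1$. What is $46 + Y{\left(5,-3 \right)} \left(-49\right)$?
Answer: $95$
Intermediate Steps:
$Y{\left(B,D \right)} = -1$ ($Y{\left(B,D \right)} = \frac{1}{-1} = -1$)
$46 + Y{\left(5,-3 \right)} \left(-49\right) = 46 - -49 = 46 + 49 = 95$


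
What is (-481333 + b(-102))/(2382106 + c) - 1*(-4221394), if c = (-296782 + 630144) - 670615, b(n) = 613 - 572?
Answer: 8632129703790/2044853 ≈ 4.2214e+6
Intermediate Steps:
b(n) = 41
c = -337253 (c = 333362 - 670615 = -337253)
(-481333 + b(-102))/(2382106 + c) - 1*(-4221394) = (-481333 + 41)/(2382106 - 337253) - 1*(-4221394) = -481292/2044853 + 4221394 = 8632129703790/2044853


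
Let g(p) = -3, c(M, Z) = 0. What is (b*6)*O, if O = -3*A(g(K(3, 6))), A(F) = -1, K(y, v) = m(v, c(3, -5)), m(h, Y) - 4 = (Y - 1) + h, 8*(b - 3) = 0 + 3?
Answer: 243/4 ≈ 60.750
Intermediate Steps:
b = 27/8 (b = 3 + (0 + 3)/8 = 3 + (⅛)*3 = 3 + 3/8 = 27/8 ≈ 3.3750)
m(h, Y) = 3 + Y + h (m(h, Y) = 4 + ((Y - 1) + h) = 4 + ((-1 + Y) + h) = 4 + (-1 + Y + h) = 3 + Y + h)
K(y, v) = 3 + v (K(y, v) = 3 + 0 + v = 3 + v)
O = 3 (O = -3*(-1) = 3)
(b*6)*O = ((27/8)*6)*3 = (81/4)*3 = 243/4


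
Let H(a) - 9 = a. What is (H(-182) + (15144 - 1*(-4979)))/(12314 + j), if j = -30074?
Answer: -665/592 ≈ -1.1233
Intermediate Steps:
H(a) = 9 + a
(H(-182) + (15144 - 1*(-4979)))/(12314 + j) = ((9 - 182) + (15144 - 1*(-4979)))/(12314 - 30074) = (-173 + (15144 + 4979))/(-17760) = (-173 + 20123)*(-1/17760) = 19950*(-1/17760) = -665/592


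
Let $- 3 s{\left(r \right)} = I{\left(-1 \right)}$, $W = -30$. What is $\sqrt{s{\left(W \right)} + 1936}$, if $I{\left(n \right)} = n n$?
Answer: $\frac{\sqrt{17421}}{3} \approx 43.996$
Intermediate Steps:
$I{\left(n \right)} = n^{2}$
$s{\left(r \right)} = - \frac{1}{3}$ ($s{\left(r \right)} = - \frac{\left(-1\right)^{2}}{3} = \left(- \frac{1}{3}\right) 1 = - \frac{1}{3}$)
$\sqrt{s{\left(W \right)} + 1936} = \sqrt{- \frac{1}{3} + 1936} = \sqrt{\frac{5807}{3}} = \frac{\sqrt{17421}}{3}$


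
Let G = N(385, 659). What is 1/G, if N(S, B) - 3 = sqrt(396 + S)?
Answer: -3/772 + sqrt(781)/772 ≈ 0.032314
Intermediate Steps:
N(S, B) = 3 + sqrt(396 + S)
G = 3 + sqrt(781) (G = 3 + sqrt(396 + 385) = 3 + sqrt(781) ≈ 30.946)
1/G = 1/(3 + sqrt(781))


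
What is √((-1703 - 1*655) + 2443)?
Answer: √85 ≈ 9.2195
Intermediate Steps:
√((-1703 - 1*655) + 2443) = √((-1703 - 655) + 2443) = √(-2358 + 2443) = √85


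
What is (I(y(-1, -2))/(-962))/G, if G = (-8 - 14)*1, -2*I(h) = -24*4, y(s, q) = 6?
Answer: 12/5291 ≈ 0.0022680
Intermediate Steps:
I(h) = 48 (I(h) = -(-2)*6*4 = -(-2)*24 = -1/2*(-96) = 48)
G = -22 (G = -22*1 = -22)
(I(y(-1, -2))/(-962))/G = (48/(-962))/(-22) = (48*(-1/962))*(-1/22) = -24/481*(-1/22) = 12/5291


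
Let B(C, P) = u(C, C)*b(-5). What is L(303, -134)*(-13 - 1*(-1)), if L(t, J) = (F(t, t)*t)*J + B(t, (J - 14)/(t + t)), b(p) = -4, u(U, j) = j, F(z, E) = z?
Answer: 147643416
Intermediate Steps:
B(C, P) = -4*C (B(C, P) = C*(-4) = -4*C)
L(t, J) = -4*t + J*t**2 (L(t, J) = (t*t)*J - 4*t = t**2*J - 4*t = J*t**2 - 4*t = -4*t + J*t**2)
L(303, -134)*(-13 - 1*(-1)) = (303*(-4 - 134*303))*(-13 - 1*(-1)) = (303*(-4 - 40602))*(-13 + 1) = (303*(-40606))*(-12) = -12303618*(-12) = 147643416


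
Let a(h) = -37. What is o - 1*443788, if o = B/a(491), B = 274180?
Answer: -16694336/37 ≈ -4.5120e+5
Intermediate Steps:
o = -274180/37 (o = 274180/(-37) = 274180*(-1/37) = -274180/37 ≈ -7410.3)
o - 1*443788 = -274180/37 - 1*443788 = -274180/37 - 443788 = -16694336/37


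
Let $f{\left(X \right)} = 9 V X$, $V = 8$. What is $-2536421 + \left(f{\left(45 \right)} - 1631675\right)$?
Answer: $-4164856$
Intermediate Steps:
$f{\left(X \right)} = 72 X$ ($f{\left(X \right)} = 9 \cdot 8 X = 72 X$)
$-2536421 + \left(f{\left(45 \right)} - 1631675\right) = -2536421 + \left(72 \cdot 45 - 1631675\right) = -2536421 + \left(3240 - 1631675\right) = -2536421 - 1628435 = -4164856$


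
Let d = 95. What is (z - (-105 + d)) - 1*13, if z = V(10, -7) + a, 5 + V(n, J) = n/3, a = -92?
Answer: -290/3 ≈ -96.667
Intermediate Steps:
V(n, J) = -5 + n/3
z = -281/3 (z = (-5 + (1/3)*10) - 92 = (-5 + 10/3) - 92 = -5/3 - 92 = -281/3 ≈ -93.667)
(z - (-105 + d)) - 1*13 = (-281/3 - (-105 + 95)) - 1*13 = (-281/3 - 1*(-10)) - 13 = (-281/3 + 10) - 13 = -251/3 - 13 = -290/3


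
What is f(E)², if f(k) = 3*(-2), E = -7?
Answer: 36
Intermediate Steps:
f(k) = -6
f(E)² = (-6)² = 36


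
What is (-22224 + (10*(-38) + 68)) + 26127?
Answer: 3591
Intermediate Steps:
(-22224 + (10*(-38) + 68)) + 26127 = (-22224 + (-380 + 68)) + 26127 = (-22224 - 312) + 26127 = -22536 + 26127 = 3591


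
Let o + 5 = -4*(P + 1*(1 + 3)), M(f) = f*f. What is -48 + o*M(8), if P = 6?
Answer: -2928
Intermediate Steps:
M(f) = f²
o = -45 (o = -5 - 4*(6 + 1*(1 + 3)) = -5 - 4*(6 + 1*4) = -5 - 4*(6 + 4) = -5 - 4*10 = -5 - 40 = -45)
-48 + o*M(8) = -48 - 45*8² = -48 - 45*64 = -48 - 2880 = -2928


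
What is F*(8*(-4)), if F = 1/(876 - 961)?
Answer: 32/85 ≈ 0.37647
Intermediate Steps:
F = -1/85 (F = 1/(-85) = -1/85 ≈ -0.011765)
F*(8*(-4)) = -8*(-4)/85 = -1/85*(-32) = 32/85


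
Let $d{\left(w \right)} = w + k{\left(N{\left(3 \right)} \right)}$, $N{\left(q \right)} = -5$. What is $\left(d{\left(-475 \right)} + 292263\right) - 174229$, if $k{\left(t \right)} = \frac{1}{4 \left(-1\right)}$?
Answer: $\frac{470235}{4} \approx 1.1756 \cdot 10^{5}$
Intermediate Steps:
$k{\left(t \right)} = - \frac{1}{4}$ ($k{\left(t \right)} = \frac{1}{-4} = - \frac{1}{4}$)
$d{\left(w \right)} = - \frac{1}{4} + w$ ($d{\left(w \right)} = w - \frac{1}{4} = - \frac{1}{4} + w$)
$\left(d{\left(-475 \right)} + 292263\right) - 174229 = \left(\left(- \frac{1}{4} - 475\right) + 292263\right) - 174229 = \left(- \frac{1901}{4} + 292263\right) - 174229 = \frac{1167151}{4} - 174229 = \frac{470235}{4}$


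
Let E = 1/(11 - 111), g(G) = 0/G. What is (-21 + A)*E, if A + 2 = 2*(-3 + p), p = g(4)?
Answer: 29/100 ≈ 0.29000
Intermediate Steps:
g(G) = 0
p = 0
A = -8 (A = -2 + 2*(-3 + 0) = -2 + 2*(-3) = -2 - 6 = -8)
E = -1/100 (E = 1/(-100) = -1/100 ≈ -0.010000)
(-21 + A)*E = (-21 - 8)*(-1/100) = -29*(-1/100) = 29/100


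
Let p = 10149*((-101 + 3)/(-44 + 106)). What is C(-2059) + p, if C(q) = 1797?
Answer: -441594/31 ≈ -14245.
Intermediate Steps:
p = -497301/31 (p = 10149*(-98/62) = 10149*(-98*1/62) = 10149*(-49/31) = -497301/31 ≈ -16042.)
C(-2059) + p = 1797 - 497301/31 = -441594/31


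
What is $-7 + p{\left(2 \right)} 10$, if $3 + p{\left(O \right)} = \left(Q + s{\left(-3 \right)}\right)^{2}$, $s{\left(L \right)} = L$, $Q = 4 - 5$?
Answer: $123$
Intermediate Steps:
$Q = -1$
$p{\left(O \right)} = 13$ ($p{\left(O \right)} = -3 + \left(-1 - 3\right)^{2} = -3 + \left(-4\right)^{2} = -3 + 16 = 13$)
$-7 + p{\left(2 \right)} 10 = -7 + 13 \cdot 10 = -7 + 130 = 123$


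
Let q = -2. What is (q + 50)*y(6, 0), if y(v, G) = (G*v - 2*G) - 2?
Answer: -96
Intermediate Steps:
y(v, G) = -2 - 2*G + G*v (y(v, G) = (-2*G + G*v) - 2 = -2 - 2*G + G*v)
(q + 50)*y(6, 0) = (-2 + 50)*(-2 - 2*0 + 0*6) = 48*(-2 + 0 + 0) = 48*(-2) = -96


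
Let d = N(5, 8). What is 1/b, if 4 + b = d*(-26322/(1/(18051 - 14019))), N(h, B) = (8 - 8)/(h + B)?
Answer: -¼ ≈ -0.25000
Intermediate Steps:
N(h, B) = 0 (N(h, B) = 0/(B + h) = 0)
d = 0
b = -4 (b = -4 + 0*(-26322/(1/(18051 - 14019))) = -4 + 0*(-26322/(1/4032)) = -4 + 0*(-26322/1/4032) = -4 + 0*(-26322*4032) = -4 + 0*(-106130304) = -4 + 0 = -4)
1/b = 1/(-4) = -¼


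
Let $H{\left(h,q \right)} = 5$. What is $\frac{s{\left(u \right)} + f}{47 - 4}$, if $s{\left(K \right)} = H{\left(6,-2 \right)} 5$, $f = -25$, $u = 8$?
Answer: $0$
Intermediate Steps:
$s{\left(K \right)} = 25$ ($s{\left(K \right)} = 5 \cdot 5 = 25$)
$\frac{s{\left(u \right)} + f}{47 - 4} = \frac{25 - 25}{47 - 4} = \frac{0}{43} = 0 \cdot \frac{1}{43} = 0$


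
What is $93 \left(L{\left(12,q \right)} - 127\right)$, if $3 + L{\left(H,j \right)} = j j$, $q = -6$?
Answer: $-8742$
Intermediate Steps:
$L{\left(H,j \right)} = -3 + j^{2}$ ($L{\left(H,j \right)} = -3 + j j = -3 + j^{2}$)
$93 \left(L{\left(12,q \right)} - 127\right) = 93 \left(\left(-3 + \left(-6\right)^{2}\right) - 127\right) = 93 \left(\left(-3 + 36\right) - 127\right) = 93 \left(33 - 127\right) = 93 \left(-94\right) = -8742$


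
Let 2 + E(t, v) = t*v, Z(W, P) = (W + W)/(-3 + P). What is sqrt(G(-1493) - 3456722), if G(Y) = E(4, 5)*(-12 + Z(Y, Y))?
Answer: 5*I*sqrt(19341505370)/374 ≈ 1859.3*I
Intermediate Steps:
Z(W, P) = 2*W/(-3 + P) (Z(W, P) = (2*W)/(-3 + P) = 2*W/(-3 + P))
E(t, v) = -2 + t*v
G(Y) = -216 + 36*Y/(-3 + Y) (G(Y) = (-2 + 4*5)*(-12 + 2*Y/(-3 + Y)) = (-2 + 20)*(-12 + 2*Y/(-3 + Y)) = 18*(-12 + 2*Y/(-3 + Y)) = -216 + 36*Y/(-3 + Y))
sqrt(G(-1493) - 3456722) = sqrt(36*(18 - 5*(-1493))/(-3 - 1493) - 3456722) = sqrt(36*(18 + 7465)/(-1496) - 3456722) = sqrt(36*(-1/1496)*7483 - 3456722) = sqrt(-67347/374 - 3456722) = sqrt(-1292881375/374) = 5*I*sqrt(19341505370)/374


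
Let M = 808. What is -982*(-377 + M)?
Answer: -423242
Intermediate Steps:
-982*(-377 + M) = -982*(-377 + 808) = -982*431 = -423242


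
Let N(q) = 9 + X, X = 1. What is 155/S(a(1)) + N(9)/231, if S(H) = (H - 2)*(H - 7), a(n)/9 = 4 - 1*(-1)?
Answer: 52145/377454 ≈ 0.13815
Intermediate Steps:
a(n) = 45 (a(n) = 9*(4 - 1*(-1)) = 9*(4 + 1) = 9*5 = 45)
N(q) = 10 (N(q) = 9 + 1 = 10)
S(H) = (-7 + H)*(-2 + H) (S(H) = (-2 + H)*(-7 + H) = (-7 + H)*(-2 + H))
155/S(a(1)) + N(9)/231 = 155/(14 + 45² - 9*45) + 10/231 = 155/(14 + 2025 - 405) + 10*(1/231) = 155/1634 + 10/231 = 52145/377454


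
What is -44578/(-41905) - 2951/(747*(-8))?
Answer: 390059783/250424280 ≈ 1.5576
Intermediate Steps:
-44578/(-41905) - 2951/(747*(-8)) = -44578*(-1/41905) - 2951/(-5976) = 44578/41905 - 2951*(-1/5976) = 44578/41905 + 2951/5976 = 390059783/250424280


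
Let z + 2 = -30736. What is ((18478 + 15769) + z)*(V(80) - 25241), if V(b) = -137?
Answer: -89051402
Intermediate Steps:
z = -30738 (z = -2 - 30736 = -30738)
((18478 + 15769) + z)*(V(80) - 25241) = ((18478 + 15769) - 30738)*(-137 - 25241) = (34247 - 30738)*(-25378) = 3509*(-25378) = -89051402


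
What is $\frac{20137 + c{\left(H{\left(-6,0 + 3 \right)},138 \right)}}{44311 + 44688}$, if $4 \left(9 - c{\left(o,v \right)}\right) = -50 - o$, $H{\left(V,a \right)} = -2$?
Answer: $\frac{20158}{88999} \approx 0.2265$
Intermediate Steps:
$c{\left(o,v \right)} = \frac{43}{2} + \frac{o}{4}$ ($c{\left(o,v \right)} = 9 - \frac{-50 - o}{4} = 9 + \left(\frac{25}{2} + \frac{o}{4}\right) = \frac{43}{2} + \frac{o}{4}$)
$\frac{20137 + c{\left(H{\left(-6,0 + 3 \right)},138 \right)}}{44311 + 44688} = \frac{20137 + \left(\frac{43}{2} + \frac{1}{4} \left(-2\right)\right)}{44311 + 44688} = \frac{20137 + \left(\frac{43}{2} - \frac{1}{2}\right)}{88999} = \left(20137 + 21\right) \frac{1}{88999} = 20158 \cdot \frac{1}{88999} = \frac{20158}{88999}$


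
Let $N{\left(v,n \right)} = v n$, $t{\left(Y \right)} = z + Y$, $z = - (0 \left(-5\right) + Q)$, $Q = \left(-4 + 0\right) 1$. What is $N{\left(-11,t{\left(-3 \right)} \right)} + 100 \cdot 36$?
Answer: $3589$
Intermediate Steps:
$Q = -4$ ($Q = \left(-4\right) 1 = -4$)
$z = 4$ ($z = - (0 \left(-5\right) - 4) = - (0 - 4) = \left(-1\right) \left(-4\right) = 4$)
$t{\left(Y \right)} = 4 + Y$
$N{\left(v,n \right)} = n v$
$N{\left(-11,t{\left(-3 \right)} \right)} + 100 \cdot 36 = \left(4 - 3\right) \left(-11\right) + 100 \cdot 36 = 1 \left(-11\right) + 3600 = -11 + 3600 = 3589$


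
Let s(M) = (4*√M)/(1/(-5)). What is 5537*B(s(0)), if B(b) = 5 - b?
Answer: 27685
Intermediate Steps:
s(M) = -20*√M (s(M) = (4*√M)/(-⅕) = (4*√M)*(-5) = -20*√M)
5537*B(s(0)) = 5537*(5 - (-20)*√0) = 5537*(5 - (-20)*0) = 5537*(5 - 1*0) = 5537*(5 + 0) = 5537*5 = 27685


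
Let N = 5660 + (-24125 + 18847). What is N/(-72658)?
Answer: -191/36329 ≈ -0.0052575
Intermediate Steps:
N = 382 (N = 5660 - 5278 = 382)
N/(-72658) = 382/(-72658) = 382*(-1/72658) = -191/36329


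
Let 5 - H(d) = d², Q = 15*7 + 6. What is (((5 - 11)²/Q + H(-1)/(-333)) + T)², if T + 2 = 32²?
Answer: 115892584900/110889 ≈ 1.0451e+6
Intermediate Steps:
Q = 111 (Q = 105 + 6 = 111)
H(d) = 5 - d²
T = 1022 (T = -2 + 32² = -2 + 1024 = 1022)
(((5 - 11)²/Q + H(-1)/(-333)) + T)² = (((5 - 11)²/111 + (5 - 1*(-1)²)/(-333)) + 1022)² = (((-6)²*(1/111) + (5 - 1*1)*(-1/333)) + 1022)² = ((36*(1/111) + (5 - 1)*(-1/333)) + 1022)² = ((12/37 + 4*(-1/333)) + 1022)² = ((12/37 - 4/333) + 1022)² = (104/333 + 1022)² = (340430/333)² = 115892584900/110889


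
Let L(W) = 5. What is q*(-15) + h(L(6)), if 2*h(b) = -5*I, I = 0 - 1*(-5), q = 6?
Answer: -205/2 ≈ -102.50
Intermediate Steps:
I = 5 (I = 0 + 5 = 5)
h(b) = -25/2 (h(b) = (-5*5)/2 = (½)*(-25) = -25/2)
q*(-15) + h(L(6)) = 6*(-15) - 25/2 = -90 - 25/2 = -205/2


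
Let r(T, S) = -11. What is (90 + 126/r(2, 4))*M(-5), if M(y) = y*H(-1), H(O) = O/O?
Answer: -4320/11 ≈ -392.73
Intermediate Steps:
H(O) = 1
M(y) = y (M(y) = y*1 = y)
(90 + 126/r(2, 4))*M(-5) = (90 + 126/(-11))*(-5) = (90 + 126*(-1/11))*(-5) = (90 - 126/11)*(-5) = (864/11)*(-5) = -4320/11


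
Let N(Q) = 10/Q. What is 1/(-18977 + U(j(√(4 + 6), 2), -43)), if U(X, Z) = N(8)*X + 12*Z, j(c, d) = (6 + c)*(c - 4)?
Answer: -78042/1522638191 - 10*√10/1522638191 ≈ -5.1275e-5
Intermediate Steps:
j(c, d) = (-4 + c)*(6 + c) (j(c, d) = (6 + c)*(-4 + c) = (-4 + c)*(6 + c))
U(X, Z) = 12*Z + 5*X/4 (U(X, Z) = (10/8)*X + 12*Z = (10*(⅛))*X + 12*Z = 5*X/4 + 12*Z = 12*Z + 5*X/4)
1/(-18977 + U(j(√(4 + 6), 2), -43)) = 1/(-18977 + (12*(-43) + 5*(-24 + (√(4 + 6))² + 2*√(4 + 6))/4)) = 1/(-18977 + (-516 + 5*(-24 + (√10)² + 2*√10)/4)) = 1/(-18977 + (-516 + 5*(-24 + 10 + 2*√10)/4)) = 1/(-18977 + (-516 + 5*(-14 + 2*√10)/4)) = 1/(-18977 + (-516 + (-35/2 + 5*√10/2))) = 1/(-18977 + (-1067/2 + 5*√10/2)) = 1/(-39021/2 + 5*√10/2)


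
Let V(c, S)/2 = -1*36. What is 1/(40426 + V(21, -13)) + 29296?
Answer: 1182210785/40354 ≈ 29296.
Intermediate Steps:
V(c, S) = -72 (V(c, S) = 2*(-1*36) = 2*(-36) = -72)
1/(40426 + V(21, -13)) + 29296 = 1/(40426 - 72) + 29296 = 1/40354 + 29296 = 1182210785/40354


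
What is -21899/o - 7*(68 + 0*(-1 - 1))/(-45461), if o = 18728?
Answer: -986635911/851393608 ≈ -1.1588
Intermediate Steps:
-21899/o - 7*(68 + 0*(-1 - 1))/(-45461) = -21899/18728 - 7*(68 + 0*(-1 - 1))/(-45461) = -21899*1/18728 - 7*(68 + 0*(-2))*(-1/45461) = -21899/18728 - 7*(68 + 0)*(-1/45461) = -21899/18728 - 7*68*(-1/45461) = -21899/18728 - 476*(-1/45461) = -21899/18728 + 476/45461 = -986635911/851393608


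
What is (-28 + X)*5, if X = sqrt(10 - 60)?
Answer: -140 + 25*I*sqrt(2) ≈ -140.0 + 35.355*I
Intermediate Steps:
X = 5*I*sqrt(2) (X = sqrt(-50) = 5*I*sqrt(2) ≈ 7.0711*I)
(-28 + X)*5 = (-28 + 5*I*sqrt(2))*5 = -140 + 25*I*sqrt(2)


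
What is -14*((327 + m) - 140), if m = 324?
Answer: -7154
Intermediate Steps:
-14*((327 + m) - 140) = -14*((327 + 324) - 140) = -14*(651 - 140) = -14*511 = -7154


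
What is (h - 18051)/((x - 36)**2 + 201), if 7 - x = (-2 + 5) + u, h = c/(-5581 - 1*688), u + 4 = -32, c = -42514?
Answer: -113119205/1360373 ≈ -83.153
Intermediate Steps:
u = -36 (u = -4 - 32 = -36)
h = 42514/6269 (h = -42514/(-5581 - 1*688) = -42514/(-5581 - 688) = -42514/(-6269) = -42514*(-1/6269) = 42514/6269 ≈ 6.7816)
x = 40 (x = 7 - ((-2 + 5) - 36) = 7 - (3 - 36) = 7 - 1*(-33) = 7 + 33 = 40)
(h - 18051)/((x - 36)**2 + 201) = (42514/6269 - 18051)/((40 - 36)**2 + 201) = -113119205/(6269*(4**2 + 201)) = -113119205/(6269*(16 + 201)) = -113119205/6269/217 = -113119205/6269*1/217 = -113119205/1360373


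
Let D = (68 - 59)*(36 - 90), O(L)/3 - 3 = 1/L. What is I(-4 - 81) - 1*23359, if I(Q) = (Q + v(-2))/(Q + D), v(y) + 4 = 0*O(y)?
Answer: -13337900/571 ≈ -23359.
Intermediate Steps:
O(L) = 9 + 3/L
v(y) = -4 (v(y) = -4 + 0*(9 + 3/y) = -4 + 0 = -4)
D = -486 (D = 9*(-54) = -486)
I(Q) = (-4 + Q)/(-486 + Q) (I(Q) = (Q - 4)/(Q - 486) = (-4 + Q)/(-486 + Q))
I(-4 - 81) - 1*23359 = (-4 + (-4 - 81))/(-486 + (-4 - 81)) - 1*23359 = (-4 - 85)/(-486 - 85) - 23359 = -89/(-571) - 23359 = -1/571*(-89) - 23359 = 89/571 - 23359 = -13337900/571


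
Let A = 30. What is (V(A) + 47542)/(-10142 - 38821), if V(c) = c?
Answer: -47572/48963 ≈ -0.97159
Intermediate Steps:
(V(A) + 47542)/(-10142 - 38821) = (30 + 47542)/(-10142 - 38821) = 47572/(-48963) = 47572*(-1/48963) = -47572/48963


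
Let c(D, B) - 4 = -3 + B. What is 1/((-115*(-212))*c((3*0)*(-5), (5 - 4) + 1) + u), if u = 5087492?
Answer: 1/5160632 ≈ 1.9377e-7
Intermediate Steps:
c(D, B) = 1 + B (c(D, B) = 4 + (-3 + B) = 1 + B)
1/((-115*(-212))*c((3*0)*(-5), (5 - 4) + 1) + u) = 1/((-115*(-212))*(1 + ((5 - 4) + 1)) + 5087492) = 1/(24380*(1 + (1 + 1)) + 5087492) = 1/(24380*(1 + 2) + 5087492) = 1/(24380*3 + 5087492) = 1/(73140 + 5087492) = 1/5160632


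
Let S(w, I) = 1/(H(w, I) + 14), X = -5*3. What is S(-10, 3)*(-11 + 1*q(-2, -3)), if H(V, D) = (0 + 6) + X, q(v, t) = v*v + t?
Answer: -2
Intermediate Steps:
q(v, t) = t + v**2 (q(v, t) = v**2 + t = t + v**2)
X = -15
H(V, D) = -9 (H(V, D) = (0 + 6) - 15 = 6 - 15 = -9)
S(w, I) = 1/5 (S(w, I) = 1/(-9 + 14) = 1/5)
S(-10, 3)*(-11 + 1*q(-2, -3)) = (-11 + 1*(-3 + (-2)**2))/5 = (-11 + 1*(-3 + 4))/5 = (-11 + 1*1)/5 = (-11 + 1)/5 = (1/5)*(-10) = -2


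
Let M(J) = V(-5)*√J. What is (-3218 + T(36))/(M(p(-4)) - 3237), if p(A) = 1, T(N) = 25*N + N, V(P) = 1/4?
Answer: 9128/12947 ≈ 0.70503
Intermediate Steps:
V(P) = ¼ (V(P) = 1*(¼) = ¼)
T(N) = 26*N
M(J) = √J/4
(-3218 + T(36))/(M(p(-4)) - 3237) = (-3218 + 26*36)/(√1/4 - 3237) = (-3218 + 936)/((¼)*1 - 3237) = -2282/(¼ - 3237) = -2282/(-12947/4) = -2282*(-4/12947) = 9128/12947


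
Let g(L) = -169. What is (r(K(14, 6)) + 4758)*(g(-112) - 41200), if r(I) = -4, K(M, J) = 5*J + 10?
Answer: -196668226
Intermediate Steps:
K(M, J) = 10 + 5*J
(r(K(14, 6)) + 4758)*(g(-112) - 41200) = (-4 + 4758)*(-169 - 41200) = 4754*(-41369) = -196668226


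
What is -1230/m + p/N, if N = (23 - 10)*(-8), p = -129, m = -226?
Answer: 78537/11752 ≈ 6.6829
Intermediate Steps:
N = -104 (N = 13*(-8) = -104)
-1230/m + p/N = -1230/(-226) - 129/(-104) = -1230*(-1/226) - 129*(-1/104) = 615/113 + 129/104 = 78537/11752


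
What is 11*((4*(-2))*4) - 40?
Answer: -392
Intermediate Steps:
11*((4*(-2))*4) - 40 = 11*(-8*4) - 40 = 11*(-32) - 40 = -352 - 40 = -392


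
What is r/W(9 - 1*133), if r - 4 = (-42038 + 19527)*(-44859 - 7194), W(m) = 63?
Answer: 1171765087/63 ≈ 1.8599e+7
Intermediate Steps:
r = 1171765087 (r = 4 + (-42038 + 19527)*(-44859 - 7194) = 4 - 22511*(-52053) = 4 + 1171765083 = 1171765087)
r/W(9 - 1*133) = 1171765087/63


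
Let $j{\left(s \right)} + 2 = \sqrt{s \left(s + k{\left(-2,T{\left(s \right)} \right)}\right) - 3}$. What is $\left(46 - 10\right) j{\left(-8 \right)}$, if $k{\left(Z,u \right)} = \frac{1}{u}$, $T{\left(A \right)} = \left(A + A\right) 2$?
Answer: $-72 + 126 \sqrt{5} \approx 209.74$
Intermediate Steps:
$T{\left(A \right)} = 4 A$ ($T{\left(A \right)} = 2 A 2 = 4 A$)
$j{\left(s \right)} = -2 + \sqrt{-3 + s \left(s + \frac{1}{4 s}\right)}$ ($j{\left(s \right)} = -2 + \sqrt{s \left(s + \frac{1}{4 s}\right) - 3} = -2 + \sqrt{-3 + s \left(s + \frac{1}{4 s}\right)}$)
$\left(46 - 10\right) j{\left(-8 \right)} = \left(46 - 10\right) \left(-2 + \frac{\sqrt{-11 + 4 \left(-8\right)^{2}}}{2}\right) = 36 \left(-2 + \frac{\sqrt{-11 + 4 \cdot 64}}{2}\right) = 36 \left(-2 + \frac{\sqrt{-11 + 256}}{2}\right) = 36 \left(-2 + \frac{\sqrt{245}}{2}\right) = 36 \left(-2 + \frac{7 \sqrt{5}}{2}\right) = -72 + 126 \sqrt{5}$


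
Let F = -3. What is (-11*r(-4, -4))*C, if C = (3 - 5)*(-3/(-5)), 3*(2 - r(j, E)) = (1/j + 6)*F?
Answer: 1023/10 ≈ 102.30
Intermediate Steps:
r(j, E) = 8 + 1/j (r(j, E) = 2 - (1/j + 6)*(-3)/3 = 2 - (6 + 1/j)*(-3)/3 = 2 - (-18 - 3/j)/3 = 2 + (6 + 1/j) = 8 + 1/j)
C = -6/5 (C = -(-6)*(-1)/5 = -2*3/5 = -6/5 ≈ -1.2000)
(-11*r(-4, -4))*C = -11*(8 + 1/(-4))*(-6/5) = -11*(8 - 1/4)*(-6/5) = -11*31/4*(-6/5) = -341/4*(-6/5) = 1023/10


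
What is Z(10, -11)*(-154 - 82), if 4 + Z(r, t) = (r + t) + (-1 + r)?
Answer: -944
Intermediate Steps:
Z(r, t) = -5 + t + 2*r (Z(r, t) = -4 + ((r + t) + (-1 + r)) = -4 + (-1 + t + 2*r) = -5 + t + 2*r)
Z(10, -11)*(-154 - 82) = (-5 - 11 + 2*10)*(-154 - 82) = (-5 - 11 + 20)*(-236) = 4*(-236) = -944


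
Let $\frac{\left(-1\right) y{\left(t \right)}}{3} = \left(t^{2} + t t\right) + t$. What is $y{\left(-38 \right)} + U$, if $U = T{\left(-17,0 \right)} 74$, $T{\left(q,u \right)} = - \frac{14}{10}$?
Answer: $- \frac{43268}{5} \approx -8653.6$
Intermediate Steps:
$T{\left(q,u \right)} = - \frac{7}{5}$ ($T{\left(q,u \right)} = \left(-14\right) \frac{1}{10} = - \frac{7}{5}$)
$y{\left(t \right)} = - 6 t^{2} - 3 t$ ($y{\left(t \right)} = - 3 \left(\left(t^{2} + t t\right) + t\right) = - 3 \left(\left(t^{2} + t^{2}\right) + t\right) = - 3 \left(2 t^{2} + t\right) = - 3 \left(t + 2 t^{2}\right) = - 6 t^{2} - 3 t$)
$U = - \frac{518}{5}$ ($U = \left(- \frac{7}{5}\right) 74 = - \frac{518}{5} \approx -103.6$)
$y{\left(-38 \right)} + U = \left(-3\right) \left(-38\right) \left(1 + 2 \left(-38\right)\right) - \frac{518}{5} = \left(-3\right) \left(-38\right) \left(1 - 76\right) - \frac{518}{5} = \left(-3\right) \left(-38\right) \left(-75\right) - \frac{518}{5} = -8550 - \frac{518}{5} = - \frac{43268}{5}$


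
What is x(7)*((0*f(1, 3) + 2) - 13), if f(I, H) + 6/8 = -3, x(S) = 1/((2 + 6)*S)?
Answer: -11/56 ≈ -0.19643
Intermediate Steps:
x(S) = 1/(8*S)
f(I, H) = -15/4 (f(I, H) = -¾ - 3 = -15/4)
x(7)*((0*f(1, 3) + 2) - 13) = ((⅛)/7)*((0*(-15/4) + 2) - 13) = ((⅛)*(⅐))*((0 + 2) - 13) = (2 - 13)/56 = (1/56)*(-11) = -11/56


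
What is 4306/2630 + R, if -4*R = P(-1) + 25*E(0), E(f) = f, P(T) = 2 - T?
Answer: 4667/5260 ≈ 0.88726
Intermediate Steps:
R = -3/4 (R = -((2 - 1*(-1)) + 25*0)/4 = -((2 + 1) + 0)/4 = -(3 + 0)/4 = -1/4*3 = -3/4 ≈ -0.75000)
4306/2630 + R = 4306/2630 - 3/4 = 4306*(1/2630) - 3/4 = 2153/1315 - 3/4 = 4667/5260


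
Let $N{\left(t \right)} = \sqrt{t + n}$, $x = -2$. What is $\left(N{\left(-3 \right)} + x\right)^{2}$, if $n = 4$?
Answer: $1$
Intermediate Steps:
$N{\left(t \right)} = \sqrt{4 + t}$ ($N{\left(t \right)} = \sqrt{t + 4} = \sqrt{4 + t}$)
$\left(N{\left(-3 \right)} + x\right)^{2} = \left(\sqrt{4 - 3} - 2\right)^{2} = \left(\sqrt{1} - 2\right)^{2} = \left(1 - 2\right)^{2} = \left(-1\right)^{2} = 1$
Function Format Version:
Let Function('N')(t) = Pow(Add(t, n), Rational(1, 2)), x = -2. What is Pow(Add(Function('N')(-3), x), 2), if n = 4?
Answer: 1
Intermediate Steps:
Function('N')(t) = Pow(Add(4, t), Rational(1, 2)) (Function('N')(t) = Pow(Add(t, 4), Rational(1, 2)) = Pow(Add(4, t), Rational(1, 2)))
Pow(Add(Function('N')(-3), x), 2) = Pow(Add(Pow(Add(4, -3), Rational(1, 2)), -2), 2) = Pow(Add(Pow(1, Rational(1, 2)), -2), 2) = Pow(Add(1, -2), 2) = Pow(-1, 2) = 1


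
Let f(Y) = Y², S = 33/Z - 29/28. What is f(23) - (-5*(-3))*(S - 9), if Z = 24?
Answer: 36899/56 ≈ 658.91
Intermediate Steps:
S = 19/56 (S = 33/24 - 29/28 = 33*(1/24) - 29*1/28 = 11/8 - 29/28 = 19/56 ≈ 0.33929)
f(23) - (-5*(-3))*(S - 9) = 23² - (-5*(-3))*(19/56 - 9) = 529 - 15*(-485)/56 = 529 - 1*(-7275/56) = 529 + 7275/56 = 36899/56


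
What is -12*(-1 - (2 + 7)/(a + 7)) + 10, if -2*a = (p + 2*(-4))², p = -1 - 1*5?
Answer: 1894/91 ≈ 20.813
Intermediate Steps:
p = -6 (p = -1 - 5 = -6)
a = -98 (a = -(-6 + 2*(-4))²/2 = -(-6 - 8)²/2 = -½*(-14)² = -½*196 = -98)
-12*(-1 - (2 + 7)/(a + 7)) + 10 = -12*(-1 - (2 + 7)/(-98 + 7)) + 10 = -12*(-1 - 9/(-91)) + 10 = -12*(-1 - 9*(-1)/91) + 10 = -12*(-1 - 1*(-9/91)) + 10 = -12*(-1 + 9/91) + 10 = -12*(-82/91) + 10 = 984/91 + 10 = 1894/91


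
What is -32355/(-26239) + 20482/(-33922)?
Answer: 40008508/63577097 ≈ 0.62929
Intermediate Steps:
-32355/(-26239) + 20482/(-33922) = -32355*(-1/26239) + 20482*(-1/33922) = 32355/26239 - 1463/2423 = 40008508/63577097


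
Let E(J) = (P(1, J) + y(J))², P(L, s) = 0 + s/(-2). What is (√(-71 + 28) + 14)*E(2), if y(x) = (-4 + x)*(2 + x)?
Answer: 1134 + 81*I*√43 ≈ 1134.0 + 531.15*I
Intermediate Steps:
P(L, s) = -s/2 (P(L, s) = 0 + s*(-½) = 0 - s/2 = -s/2)
E(J) = (-8 + J² - 5*J/2)² (E(J) = (-J/2 + (-8 + J² - 2*J))² = (-8 + J² - 5*J/2)²)
(√(-71 + 28) + 14)*E(2) = (√(-71 + 28) + 14)*((16 - 2*2² + 5*2)²/4) = (√(-43) + 14)*((16 - 2*4 + 10)²/4) = (I*√43 + 14)*((16 - 8 + 10)²/4) = (14 + I*√43)*((¼)*18²) = (14 + I*√43)*((¼)*324) = (14 + I*√43)*81 = 1134 + 81*I*√43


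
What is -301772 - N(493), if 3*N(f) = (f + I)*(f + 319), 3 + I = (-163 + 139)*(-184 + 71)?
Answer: -3505340/3 ≈ -1.1684e+6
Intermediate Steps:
I = 2709 (I = -3 + (-163 + 139)*(-184 + 71) = -3 - 24*(-113) = -3 + 2712 = 2709)
N(f) = (319 + f)*(2709 + f)/3 (N(f) = ((f + 2709)*(f + 319))/3 = ((2709 + f)*(319 + f))/3 = ((319 + f)*(2709 + f))/3 = (319 + f)*(2709 + f)/3)
-301772 - N(493) = -301772 - (288057 + (1/3)*493**2 + (3028/3)*493) = -301772 - (288057 + (1/3)*243049 + 1492804/3) = -301772 - (288057 + 243049/3 + 1492804/3) = -301772 - 1*2600024/3 = -301772 - 2600024/3 = -3505340/3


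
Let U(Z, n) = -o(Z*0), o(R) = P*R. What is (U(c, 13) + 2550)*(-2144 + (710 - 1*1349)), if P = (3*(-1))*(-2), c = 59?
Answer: -7096650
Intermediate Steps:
P = 6 (P = -3*(-2) = 6)
o(R) = 6*R
U(Z, n) = 0 (U(Z, n) = -6*Z*0 = -6*0 = -1*0 = 0)
(U(c, 13) + 2550)*(-2144 + (710 - 1*1349)) = (0 + 2550)*(-2144 + (710 - 1*1349)) = 2550*(-2144 + (710 - 1349)) = 2550*(-2144 - 639) = 2550*(-2783) = -7096650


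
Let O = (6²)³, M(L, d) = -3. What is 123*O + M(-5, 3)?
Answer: 5738685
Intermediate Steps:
O = 46656 (O = 36³ = 46656)
123*O + M(-5, 3) = 123*46656 - 3 = 5738688 - 3 = 5738685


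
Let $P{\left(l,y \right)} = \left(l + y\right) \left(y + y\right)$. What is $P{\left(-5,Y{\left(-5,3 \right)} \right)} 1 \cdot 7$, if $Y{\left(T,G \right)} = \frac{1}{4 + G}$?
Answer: $- \frac{68}{7} \approx -9.7143$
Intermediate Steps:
$P{\left(l,y \right)} = 2 y \left(l + y\right)$ ($P{\left(l,y \right)} = \left(l + y\right) 2 y = 2 y \left(l + y\right)$)
$P{\left(-5,Y{\left(-5,3 \right)} \right)} 1 \cdot 7 = \frac{2 \left(-5 + \frac{1}{4 + 3}\right)}{4 + 3} \cdot 1 \cdot 7 = \frac{2 \left(-5 + \frac{1}{7}\right)}{7} \cdot 1 \cdot 7 = 2 \cdot \frac{1}{7} \left(-5 + \frac{1}{7}\right) 1 \cdot 7 = 2 \cdot \frac{1}{7} \left(- \frac{34}{7}\right) 1 \cdot 7 = \left(- \frac{68}{49}\right) 1 \cdot 7 = \left(- \frac{68}{49}\right) 7 = - \frac{68}{7}$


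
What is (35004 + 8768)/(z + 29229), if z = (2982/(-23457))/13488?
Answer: 329736577056/220183459921 ≈ 1.4976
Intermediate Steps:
z = -71/7533048 (z = (2982*(-1/23457))*(1/13488) = -142/1117*1/13488 = -71/7533048 ≈ -9.4251e-6)
(35004 + 8768)/(z + 29229) = (35004 + 8768)/(-71/7533048 + 29229) = 43772/(220183459921/7533048) = 43772*(7533048/220183459921) = 329736577056/220183459921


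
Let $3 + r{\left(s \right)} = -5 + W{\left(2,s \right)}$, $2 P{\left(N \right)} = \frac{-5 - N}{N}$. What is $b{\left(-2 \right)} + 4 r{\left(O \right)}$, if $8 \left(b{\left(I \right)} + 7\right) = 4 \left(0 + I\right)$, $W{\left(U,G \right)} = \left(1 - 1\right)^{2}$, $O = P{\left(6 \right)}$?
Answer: $-40$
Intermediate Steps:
$P{\left(N \right)} = \frac{-5 - N}{2 N}$ ($P{\left(N \right)} = \frac{\left(-5 - N\right) \frac{1}{N}}{2} = \frac{\frac{1}{N} \left(-5 - N\right)}{2} = \frac{-5 - N}{2 N}$)
$O = - \frac{11}{12}$ ($O = \frac{-5 - 6}{2 \cdot 6} = \frac{1}{2} \cdot \frac{1}{6} \left(-5 - 6\right) = \frac{1}{2} \cdot \frac{1}{6} \left(-11\right) = - \frac{11}{12} \approx -0.91667$)
$W{\left(U,G \right)} = 0$ ($W{\left(U,G \right)} = 0^{2} = 0$)
$b{\left(I \right)} = -7 + \frac{I}{2}$ ($b{\left(I \right)} = -7 + \frac{4 \left(0 + I\right)}{8} = -7 + \frac{4 I}{8} = -7 + \frac{I}{2}$)
$r{\left(s \right)} = -8$ ($r{\left(s \right)} = -3 + \left(-5 + 0\right) = -3 - 5 = -8$)
$b{\left(-2 \right)} + 4 r{\left(O \right)} = \left(-7 + \frac{1}{2} \left(-2\right)\right) + 4 \left(-8\right) = \left(-7 - 1\right) - 32 = -8 - 32 = -40$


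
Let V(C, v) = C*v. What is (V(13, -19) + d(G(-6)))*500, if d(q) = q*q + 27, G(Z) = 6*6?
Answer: 538000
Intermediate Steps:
G(Z) = 36
d(q) = 27 + q**2 (d(q) = q**2 + 27 = 27 + q**2)
(V(13, -19) + d(G(-6)))*500 = (13*(-19) + (27 + 36**2))*500 = (-247 + (27 + 1296))*500 = (-247 + 1323)*500 = 1076*500 = 538000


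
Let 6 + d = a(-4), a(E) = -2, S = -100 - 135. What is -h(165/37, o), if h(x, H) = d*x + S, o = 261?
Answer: 10015/37 ≈ 270.68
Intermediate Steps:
S = -235
d = -8 (d = -6 - 2 = -8)
h(x, H) = -235 - 8*x (h(x, H) = -8*x - 235 = -235 - 8*x)
-h(165/37, o) = -(-235 - 1320/37) = -1*(-10015/37) = 10015/37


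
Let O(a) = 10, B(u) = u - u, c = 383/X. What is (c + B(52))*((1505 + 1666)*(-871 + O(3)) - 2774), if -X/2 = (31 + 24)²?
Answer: 19031653/110 ≈ 1.7302e+5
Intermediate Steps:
X = -6050 (X = -2*(31 + 24)² = -2*55² = -2*3025 = -6050)
c = -383/6050 (c = 383/(-6050) = 383*(-1/6050) = -383/6050 ≈ -0.063306)
B(u) = 0
(c + B(52))*((1505 + 1666)*(-871 + O(3)) - 2774) = (-383/6050 + 0)*((1505 + 1666)*(-871 + 10) - 2774) = -383*(3171*(-861) - 2774)/6050 = -383*(-2730231 - 2774)/6050 = -383/6050*(-2733005) = 19031653/110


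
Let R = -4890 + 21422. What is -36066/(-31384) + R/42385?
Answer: 1023748849/665105420 ≈ 1.5392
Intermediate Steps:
R = 16532
-36066/(-31384) + R/42385 = -36066/(-31384) + 16532/42385 = -36066*(-1/31384) + 16532*(1/42385) = 18033/15692 + 16532/42385 = 1023748849/665105420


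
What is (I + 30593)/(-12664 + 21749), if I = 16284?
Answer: 46877/9085 ≈ 5.1598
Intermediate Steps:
(I + 30593)/(-12664 + 21749) = (16284 + 30593)/(-12664 + 21749) = 46877/9085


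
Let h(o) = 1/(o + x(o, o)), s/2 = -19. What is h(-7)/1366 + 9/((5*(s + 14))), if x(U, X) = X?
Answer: -14353/191240 ≈ -0.075052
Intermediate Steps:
s = -38 (s = 2*(-19) = -38)
h(o) = 1/(2*o) (h(o) = 1/(o + o) = 1/(2*o))
h(-7)/1366 + 9/((5*(s + 14))) = ((½)/(-7))/1366 + 9/((5*(-38 + 14))) = ((½)*(-⅐))*(1/1366) + 9/((5*(-24))) = -1/14*1/1366 + 9/(-120) = -1/19124 + 9*(-1/120) = -1/19124 - 3/40 = -14353/191240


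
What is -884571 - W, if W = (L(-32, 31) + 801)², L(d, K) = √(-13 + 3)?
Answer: -1526162 - 1602*I*√10 ≈ -1.5262e+6 - 5066.0*I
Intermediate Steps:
L(d, K) = I*√10 (L(d, K) = √(-10) = I*√10)
W = (801 + I*√10)² (W = (I*√10 + 801)² = (801 + I*√10)² ≈ 6.4159e+5 + 5066.0*I)
-884571 - W = -884571 - (801 + I*√10)²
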